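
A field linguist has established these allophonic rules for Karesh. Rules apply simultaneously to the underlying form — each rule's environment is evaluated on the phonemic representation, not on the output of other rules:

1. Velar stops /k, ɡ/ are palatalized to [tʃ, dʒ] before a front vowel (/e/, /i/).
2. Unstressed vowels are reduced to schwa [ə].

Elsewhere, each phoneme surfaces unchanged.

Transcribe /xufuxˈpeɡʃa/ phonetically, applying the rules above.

/u/ — between /x/ and /f/, in an unstressed syllable — surfaces as [ə] (rule 2).
/u/ (between /f/ and /x/) occurs in an unstressed syllable → [ə] by rule 2.
/e/ — between /p/ and /ɡ/; rule 2 does not apply here → [e].
/ɡ/ (between /e/ and /ʃ/): rule 1 targets it, but not before a front vowel → unchanged [ɡ].
/a/ (word-final): in an unstressed syllable, so rule 2 applies → [ə].

[xəfəxˈpeɡʃə]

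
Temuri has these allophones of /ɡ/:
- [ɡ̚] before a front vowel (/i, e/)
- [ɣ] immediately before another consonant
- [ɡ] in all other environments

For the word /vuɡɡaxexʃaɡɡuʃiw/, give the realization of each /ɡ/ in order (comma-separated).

Occurrence 1 (position 3): immediately before another consonant → [ɣ].
Occurrence 2 (position 4): no conditioning environment matches → elsewhere allophone [ɡ].
Occurrence 3 (position 11): immediately before another consonant → [ɣ].
Occurrence 4 (position 12): no conditioning environment matches → elsewhere allophone [ɡ].

[ɣ], [ɡ], [ɣ], [ɡ]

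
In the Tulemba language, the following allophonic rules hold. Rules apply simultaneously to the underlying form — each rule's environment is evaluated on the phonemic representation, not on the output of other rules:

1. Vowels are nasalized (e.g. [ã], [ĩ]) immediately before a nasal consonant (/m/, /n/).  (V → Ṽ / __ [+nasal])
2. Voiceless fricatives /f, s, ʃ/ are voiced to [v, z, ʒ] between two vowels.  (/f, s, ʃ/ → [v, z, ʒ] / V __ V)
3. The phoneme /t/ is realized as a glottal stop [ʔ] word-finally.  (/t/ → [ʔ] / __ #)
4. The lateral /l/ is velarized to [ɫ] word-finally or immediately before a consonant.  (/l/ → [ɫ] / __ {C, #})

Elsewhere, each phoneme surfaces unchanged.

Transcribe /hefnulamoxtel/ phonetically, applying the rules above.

[hefnulãmoxteɫ]

/h/ — not in any rule's target class → [h].
/e/ (between /h/ and /f/) fails the environment for rule 1, so it stays [e].
/f/ — between /e/ and /n/; rule 2 does not apply here → [f].
/n/ (between /f/ and /u/): no rule targets it → [n].
/u/ — between /n/ and /l/; rule 1 does not apply here → [u].
/l/ (between /u/ and /a/): rule 4 targets it, but not word-finally or immediately before a consonant → unchanged [l].
/a/ — between /l/ and /m/, before a nasal consonant — surfaces as [ã] (rule 1).
/m/ — not in any rule's target class → [m].
/o/ (between /m/ and /x/) fails the environment for rule 1, so it stays [o].
/x/ (between /o/ and /t/): no rule targets it → [x].
/t/ (between /x/ and /e/) fails the environment for rule 3, so it stays [t].
/e/ (between /t/ and /l/): rule 1 targets it, but not before a nasal consonant → unchanged [e].
/l/ (word-final): word-finally or immediately before a consonant, so rule 4 applies → [ɫ].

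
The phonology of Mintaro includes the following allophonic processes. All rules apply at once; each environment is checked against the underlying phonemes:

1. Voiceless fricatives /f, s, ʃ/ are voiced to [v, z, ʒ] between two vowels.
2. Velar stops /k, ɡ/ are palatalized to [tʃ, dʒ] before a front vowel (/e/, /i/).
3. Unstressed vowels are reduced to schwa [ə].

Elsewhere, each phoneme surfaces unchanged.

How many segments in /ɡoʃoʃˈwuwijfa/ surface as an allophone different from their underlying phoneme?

5

Segments that undergo a rule: /o/ → [ə] (rule 3); /ʃ/ → [ʒ] (rule 1); /o/ → [ə] (rule 3); /i/ → [ə] (rule 3); /a/ → [ə] (rule 3).
All other segments surface unchanged.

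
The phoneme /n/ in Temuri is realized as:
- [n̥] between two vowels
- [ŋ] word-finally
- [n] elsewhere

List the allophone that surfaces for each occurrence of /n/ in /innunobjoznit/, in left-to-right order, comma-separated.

Occurrence 1 (position 2): no conditioning environment matches → elsewhere allophone [n].
Occurrence 2 (position 3): no conditioning environment matches → elsewhere allophone [n].
Occurrence 3 (position 5): between two vowels → [n̥].
Occurrence 4 (position 11): no conditioning environment matches → elsewhere allophone [n].

[n], [n], [n̥], [n]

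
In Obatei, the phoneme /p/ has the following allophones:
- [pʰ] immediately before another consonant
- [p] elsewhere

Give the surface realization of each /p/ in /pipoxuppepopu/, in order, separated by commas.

Occurrence 1 (position 1): no conditioning environment matches → elsewhere allophone [p].
Occurrence 2 (position 3): no conditioning environment matches → elsewhere allophone [p].
Occurrence 3 (position 7): immediately before another consonant → [pʰ].
Occurrence 4 (position 8): no conditioning environment matches → elsewhere allophone [p].
Occurrence 5 (position 10): no conditioning environment matches → elsewhere allophone [p].
Occurrence 6 (position 12): no conditioning environment matches → elsewhere allophone [p].

[p], [p], [pʰ], [p], [p], [p]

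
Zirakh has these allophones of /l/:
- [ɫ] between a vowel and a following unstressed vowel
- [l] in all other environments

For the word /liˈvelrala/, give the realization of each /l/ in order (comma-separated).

Occurrence 1 (position 1): no conditioning environment matches → elsewhere allophone [l].
Occurrence 2 (position 5): no conditioning environment matches → elsewhere allophone [l].
Occurrence 3 (position 8): between a vowel and a following unstressed vowel → [ɫ].

[l], [l], [ɫ]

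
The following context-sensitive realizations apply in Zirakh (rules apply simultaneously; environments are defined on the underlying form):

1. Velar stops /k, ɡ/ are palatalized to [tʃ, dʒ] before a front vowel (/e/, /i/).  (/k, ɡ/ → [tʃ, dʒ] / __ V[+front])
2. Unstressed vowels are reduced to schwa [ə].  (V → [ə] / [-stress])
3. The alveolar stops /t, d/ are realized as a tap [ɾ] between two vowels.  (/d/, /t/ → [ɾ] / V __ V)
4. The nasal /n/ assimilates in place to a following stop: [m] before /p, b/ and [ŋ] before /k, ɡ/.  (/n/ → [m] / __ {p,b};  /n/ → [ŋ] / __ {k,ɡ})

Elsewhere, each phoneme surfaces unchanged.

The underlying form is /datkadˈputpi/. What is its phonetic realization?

[dətkədˈputpə]

/d/ (word-initial) is in the target of rule 3 but the environment (between two vowels) is not met → [d].
/a/ (between /d/ and /t/) occurs in an unstressed syllable → [ə] by rule 2.
/t/ (between /a/ and /k/) fails the environment for rule 3, so it stays [t].
/k/ (between /t/ and /a/) is in the target of rule 1 but the environment (before a front vowel) is not met → [k].
/a/ (between /k/ and /d/) occurs in an unstressed syllable → [ə] by rule 2.
/d/ (between /a/ and /p/) fails the environment for rule 3, so it stays [d].
/p/ (between /d/ and /u/): no rule targets it → [p].
/u/ (between /p/ and /t/): rule 2 targets it, but not in an unstressed syllable → unchanged [u].
/t/ (between /u/ and /p/) is in the target of rule 3 but the environment (between two vowels) is not met → [t].
/p/ — not in any rule's target class → [p].
/i/ (word-final): in an unstressed syllable, so rule 2 applies → [ə].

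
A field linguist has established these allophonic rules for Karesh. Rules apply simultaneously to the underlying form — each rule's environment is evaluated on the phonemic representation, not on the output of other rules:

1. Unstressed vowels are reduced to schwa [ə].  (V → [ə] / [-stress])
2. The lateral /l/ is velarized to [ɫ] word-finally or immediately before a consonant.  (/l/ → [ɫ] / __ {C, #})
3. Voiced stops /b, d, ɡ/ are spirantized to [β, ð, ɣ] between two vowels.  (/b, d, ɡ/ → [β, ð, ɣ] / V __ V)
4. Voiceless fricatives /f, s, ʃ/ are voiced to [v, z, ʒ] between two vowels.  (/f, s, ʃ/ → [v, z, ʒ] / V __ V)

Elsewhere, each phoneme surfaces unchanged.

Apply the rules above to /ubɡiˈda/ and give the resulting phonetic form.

/u/ meets the environment for rule 1 (in an unstressed syllable) → [ə].
/b/ — between /u/ and /ɡ/; rule 3 does not apply here → [b].
/ɡ/ (between /b/ and /i/) is in the target of rule 3 but the environment (between two vowels) is not met → [ɡ].
/i/ — between /ɡ/ and /d/, in an unstressed syllable — surfaces as [ə] (rule 1).
Rule 3 applies to /d/ (between /i/ and /a/: between two vowels) → [ð].
/a/ (word-final) is in the target of rule 1 but the environment (in an unstressed syllable) is not met → [a].

[əbɡəˈða]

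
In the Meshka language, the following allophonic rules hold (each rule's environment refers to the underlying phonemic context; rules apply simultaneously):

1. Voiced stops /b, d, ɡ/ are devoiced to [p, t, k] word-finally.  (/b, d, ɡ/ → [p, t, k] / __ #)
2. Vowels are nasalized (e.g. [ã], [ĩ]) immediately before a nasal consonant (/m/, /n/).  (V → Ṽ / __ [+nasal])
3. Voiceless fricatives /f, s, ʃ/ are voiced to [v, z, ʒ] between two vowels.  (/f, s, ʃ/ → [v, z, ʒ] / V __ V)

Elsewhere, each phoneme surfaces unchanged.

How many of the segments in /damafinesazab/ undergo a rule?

Segments that undergo a rule: /a/ → [ã] (rule 2); /f/ → [v] (rule 3); /i/ → [ĩ] (rule 2); /s/ → [z] (rule 3); /b/ → [p] (rule 1).
All other segments surface unchanged.

5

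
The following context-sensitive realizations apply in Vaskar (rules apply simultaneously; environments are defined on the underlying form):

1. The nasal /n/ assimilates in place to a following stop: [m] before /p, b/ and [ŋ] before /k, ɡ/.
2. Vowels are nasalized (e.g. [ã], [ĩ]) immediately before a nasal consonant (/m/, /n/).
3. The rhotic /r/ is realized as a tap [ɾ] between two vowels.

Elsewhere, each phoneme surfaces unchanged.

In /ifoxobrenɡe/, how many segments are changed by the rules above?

Segments that undergo a rule: /e/ → [ẽ] (rule 2); /n/ → [ŋ] (rule 1).
All other segments surface unchanged.

2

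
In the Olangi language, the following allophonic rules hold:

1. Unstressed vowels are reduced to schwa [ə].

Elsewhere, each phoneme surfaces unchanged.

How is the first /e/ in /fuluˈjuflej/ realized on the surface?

/e/ meets the environment for rule 1 (in an unstressed syllable) → [ə].

[ə]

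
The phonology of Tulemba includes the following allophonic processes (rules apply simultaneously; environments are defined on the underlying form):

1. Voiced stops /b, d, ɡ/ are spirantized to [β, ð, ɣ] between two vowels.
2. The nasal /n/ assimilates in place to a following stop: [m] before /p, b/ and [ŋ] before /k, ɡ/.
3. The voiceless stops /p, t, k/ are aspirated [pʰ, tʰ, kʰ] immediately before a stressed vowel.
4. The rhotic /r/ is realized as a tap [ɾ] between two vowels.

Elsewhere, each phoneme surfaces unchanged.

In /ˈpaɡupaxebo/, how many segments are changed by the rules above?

Segments that undergo a rule: /p/ → [pʰ] (rule 3); /ɡ/ → [ɣ] (rule 1); /b/ → [β] (rule 1).
All other segments surface unchanged.

3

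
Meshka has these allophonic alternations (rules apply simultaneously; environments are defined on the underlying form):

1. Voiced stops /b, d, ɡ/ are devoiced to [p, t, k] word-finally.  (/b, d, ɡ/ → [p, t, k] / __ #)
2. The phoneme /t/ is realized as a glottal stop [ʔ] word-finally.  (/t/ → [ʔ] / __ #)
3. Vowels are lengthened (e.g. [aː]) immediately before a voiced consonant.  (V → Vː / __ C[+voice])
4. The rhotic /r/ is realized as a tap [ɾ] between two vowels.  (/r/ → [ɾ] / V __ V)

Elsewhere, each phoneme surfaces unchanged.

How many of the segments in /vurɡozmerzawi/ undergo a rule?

4

Segments that undergo a rule: /u/ → [uː] (rule 3); /o/ → [oː] (rule 3); /e/ → [eː] (rule 3); /a/ → [aː] (rule 3).
All other segments surface unchanged.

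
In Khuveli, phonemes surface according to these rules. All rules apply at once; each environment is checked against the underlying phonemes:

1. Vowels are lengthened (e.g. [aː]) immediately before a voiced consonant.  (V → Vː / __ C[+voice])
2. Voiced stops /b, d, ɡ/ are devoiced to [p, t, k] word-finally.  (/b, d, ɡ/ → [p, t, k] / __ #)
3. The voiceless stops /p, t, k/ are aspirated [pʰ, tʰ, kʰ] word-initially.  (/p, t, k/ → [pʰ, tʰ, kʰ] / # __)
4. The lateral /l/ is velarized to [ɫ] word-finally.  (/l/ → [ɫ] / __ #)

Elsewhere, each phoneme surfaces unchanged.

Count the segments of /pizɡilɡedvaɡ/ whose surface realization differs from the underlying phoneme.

Segments that undergo a rule: /p/ → [pʰ] (rule 3); /i/ → [iː] (rule 1); /i/ → [iː] (rule 1); /e/ → [eː] (rule 1); /a/ → [aː] (rule 1); /ɡ/ → [k] (rule 2).
All other segments surface unchanged.

6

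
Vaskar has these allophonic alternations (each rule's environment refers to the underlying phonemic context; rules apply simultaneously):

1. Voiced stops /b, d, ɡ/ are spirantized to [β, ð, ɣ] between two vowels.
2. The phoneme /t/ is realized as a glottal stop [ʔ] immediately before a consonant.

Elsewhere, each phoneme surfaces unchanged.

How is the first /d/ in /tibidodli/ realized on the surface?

[ð]

/d/ (between /i/ and /o/) occurs between two vowels → [ð] by rule 1.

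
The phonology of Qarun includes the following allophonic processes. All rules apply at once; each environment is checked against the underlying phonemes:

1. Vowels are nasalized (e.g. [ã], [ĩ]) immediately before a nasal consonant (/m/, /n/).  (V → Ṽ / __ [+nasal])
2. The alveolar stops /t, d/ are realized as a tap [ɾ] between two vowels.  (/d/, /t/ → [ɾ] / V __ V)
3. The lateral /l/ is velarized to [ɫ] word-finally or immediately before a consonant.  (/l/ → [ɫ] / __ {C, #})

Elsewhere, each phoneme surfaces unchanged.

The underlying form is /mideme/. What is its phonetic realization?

/i/ (between /m/ and /d/) is in the target of rule 1 but the environment (before a nasal consonant) is not met → [i].
/d/ — between /i/ and /e/, between two vowels — surfaces as [ɾ] (rule 2).
Rule 1 applies to /e/ (between /d/ and /m/: before a nasal consonant) → [ẽ].
/e/ (word-final): rule 1 targets it, but not before a nasal consonant → unchanged [e].

[miɾẽme]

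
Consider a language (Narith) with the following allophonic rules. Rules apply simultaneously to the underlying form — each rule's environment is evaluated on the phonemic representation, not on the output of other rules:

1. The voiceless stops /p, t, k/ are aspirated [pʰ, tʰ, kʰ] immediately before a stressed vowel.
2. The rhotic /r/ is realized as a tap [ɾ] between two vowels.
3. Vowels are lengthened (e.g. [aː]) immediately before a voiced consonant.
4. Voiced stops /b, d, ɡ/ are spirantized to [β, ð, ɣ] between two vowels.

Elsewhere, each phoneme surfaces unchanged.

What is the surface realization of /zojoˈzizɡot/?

[zoːjoːˈziːzɡot]

/z/ (word-initial): no rule targets it → [z].
/o/ — between /z/ and /j/, before a voiced consonant — surfaces as [oː] (rule 3).
/j/ (between /o/ and /o/): no rule targets it → [j].
/o/ — between /j/ and /z/, before a voiced consonant — surfaces as [oː] (rule 3).
/z/ (between /o/ and /i/): no rule targets it → [z].
/i/ (between /z/ and /z/) occurs before a voiced consonant → [iː] by rule 3.
/z/ — not in any rule's target class → [z].
/ɡ/ (between /z/ and /o/) is in the target of rule 4 but the environment (between two vowels) is not met → [ɡ].
/o/ (between /ɡ/ and /t/): rule 3 targets it, but not before a voiced consonant → unchanged [o].
/t/ (word-final): rule 1 targets it, but not immediately before a stressed vowel → unchanged [t].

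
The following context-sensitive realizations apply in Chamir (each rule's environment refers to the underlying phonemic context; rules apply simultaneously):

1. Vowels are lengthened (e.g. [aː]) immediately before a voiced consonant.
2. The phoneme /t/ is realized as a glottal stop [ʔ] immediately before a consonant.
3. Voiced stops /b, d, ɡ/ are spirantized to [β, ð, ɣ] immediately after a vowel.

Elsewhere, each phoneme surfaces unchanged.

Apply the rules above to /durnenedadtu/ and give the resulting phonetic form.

[duːrneːneːðaːðtu]

/d/ — word-initial; rule 3 does not apply here → [d].
/u/ — between /d/ and /r/, before a voiced consonant — surfaces as [uː] (rule 1).
/r/ (between /u/ and /n/): no rule targets it → [r].
/n/ (between /r/ and /e/) is unaffected → [n].
/e/ (between /n/ and /n/): before a voiced consonant, so rule 1 applies → [eː].
/n/ — not in any rule's target class → [n].
/e/ (between /n/ and /d/) occurs before a voiced consonant → [eː] by rule 1.
/d/ — between /e/ and /a/, immediately after a vowel — surfaces as [ð] (rule 3).
/a/ meets the environment for rule 1 (before a voiced consonant) → [aː].
/d/ meets the environment for rule 3 (immediately after a vowel) → [ð].
/t/ — between /d/ and /u/; rule 2 does not apply here → [t].
/u/ — word-final; rule 1 does not apply here → [u].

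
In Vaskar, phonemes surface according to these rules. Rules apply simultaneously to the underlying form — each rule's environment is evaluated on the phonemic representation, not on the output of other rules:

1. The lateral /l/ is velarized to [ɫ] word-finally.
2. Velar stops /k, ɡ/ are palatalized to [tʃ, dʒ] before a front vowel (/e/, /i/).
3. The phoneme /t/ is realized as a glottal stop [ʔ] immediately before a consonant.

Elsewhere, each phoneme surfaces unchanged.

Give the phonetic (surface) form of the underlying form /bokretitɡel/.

/k/ (between /o/ and /r/) fails the environment for rule 2, so it stays [k].
/t/ (between /e/ and /i/) fails the environment for rule 3, so it stays [t].
/t/ — between /i/ and /ɡ/, immediately before a consonant — surfaces as [ʔ] (rule 3).
/ɡ/ (between /t/ and /e/): before a front vowel, so rule 2 applies → [dʒ].
/l/ meets the environment for rule 1 (word-finally) → [ɫ].

[bokretiʔdʒeɫ]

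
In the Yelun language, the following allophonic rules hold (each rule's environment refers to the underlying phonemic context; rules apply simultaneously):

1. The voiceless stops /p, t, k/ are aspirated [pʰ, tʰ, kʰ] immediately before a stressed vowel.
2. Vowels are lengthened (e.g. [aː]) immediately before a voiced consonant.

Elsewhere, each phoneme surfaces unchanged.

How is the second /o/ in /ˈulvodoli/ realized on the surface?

/o/ (between /d/ and /l/): before a voiced consonant, so rule 2 applies → [oː].

[oː]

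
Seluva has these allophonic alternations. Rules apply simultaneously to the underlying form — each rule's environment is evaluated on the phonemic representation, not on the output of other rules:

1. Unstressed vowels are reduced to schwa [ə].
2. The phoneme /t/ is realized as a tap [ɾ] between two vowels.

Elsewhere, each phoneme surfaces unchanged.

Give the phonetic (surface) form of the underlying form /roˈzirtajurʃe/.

/r/ — not in any rule's target class → [r].
/o/ — between /r/ and /z/, in an unstressed syllable — surfaces as [ə] (rule 1).
/z/ stays [z].
/i/ (between /z/ and /r/) is in the target of rule 1 but the environment (in an unstressed syllable) is not met → [i].
/r/ (between /i/ and /t/) is unaffected → [r].
/t/ (between /r/ and /a/) fails the environment for rule 2, so it stays [t].
/a/ (between /t/ and /j/): in an unstressed syllable, so rule 1 applies → [ə].
/j/ (between /a/ and /u/) is unaffected → [j].
/u/ meets the environment for rule 1 (in an unstressed syllable) → [ə].
/r/ — not in any rule's target class → [r].
/ʃ/ stays [ʃ].
/e/ (word-final): in an unstressed syllable, so rule 1 applies → [ə].

[rəˈzirtəjərʃə]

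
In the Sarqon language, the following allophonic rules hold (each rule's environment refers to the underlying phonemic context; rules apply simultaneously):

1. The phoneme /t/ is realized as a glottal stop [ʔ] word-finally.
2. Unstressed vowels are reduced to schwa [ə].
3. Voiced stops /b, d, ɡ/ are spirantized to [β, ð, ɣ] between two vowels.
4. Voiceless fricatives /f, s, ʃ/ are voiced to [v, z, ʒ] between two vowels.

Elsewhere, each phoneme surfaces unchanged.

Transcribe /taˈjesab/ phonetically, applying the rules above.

[təˈjezəb]

/t/ (word-initial): rule 1 targets it, but not word-finally → unchanged [t].
Rule 2 applies to /a/ (between /t/ and /j/: in an unstressed syllable) → [ə].
/j/ (between /a/ and /e/): no rule targets it → [j].
/e/ (between /j/ and /s/) fails the environment for rule 2, so it stays [e].
/s/ (between /e/ and /a/): between two vowels, so rule 4 applies → [z].
/a/ — between /s/ and /b/, in an unstressed syllable — surfaces as [ə] (rule 2).
/b/ (word-final) fails the environment for rule 3, so it stays [b].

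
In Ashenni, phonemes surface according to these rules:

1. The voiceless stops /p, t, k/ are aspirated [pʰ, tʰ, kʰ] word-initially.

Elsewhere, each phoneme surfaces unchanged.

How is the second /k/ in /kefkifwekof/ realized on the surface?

/k/ — between /f/ and /i/; rule 1 does not apply here → [k].

[k]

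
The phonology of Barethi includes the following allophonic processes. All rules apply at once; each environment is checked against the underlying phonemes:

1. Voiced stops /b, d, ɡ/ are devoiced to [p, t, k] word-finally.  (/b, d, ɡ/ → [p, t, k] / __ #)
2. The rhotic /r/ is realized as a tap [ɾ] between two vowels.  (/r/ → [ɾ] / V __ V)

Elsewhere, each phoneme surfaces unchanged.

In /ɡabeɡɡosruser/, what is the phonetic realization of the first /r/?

/r/ (between /s/ and /u/) fails the environment for rule 2, so it stays [r].

[r]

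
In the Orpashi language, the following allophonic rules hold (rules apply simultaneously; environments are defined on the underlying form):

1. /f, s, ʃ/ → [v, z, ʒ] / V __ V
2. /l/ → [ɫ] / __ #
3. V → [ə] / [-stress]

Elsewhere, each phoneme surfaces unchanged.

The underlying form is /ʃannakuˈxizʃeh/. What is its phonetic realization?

[ʃənnəkəˈxizʃəh]

/ʃ/ (word-initial) fails the environment for rule 1, so it stays [ʃ].
/a/ (between /ʃ/ and /n/): in an unstressed syllable, so rule 3 applies → [ə].
/n/ (between /a/ and /n/): no rule targets it → [n].
/n/ (between /n/ and /a/) is unaffected → [n].
/a/ (between /n/ and /k/) occurs in an unstressed syllable → [ə] by rule 3.
/k/ (between /a/ and /u/): no rule targets it → [k].
/u/ meets the environment for rule 3 (in an unstressed syllable) → [ə].
/x/ — not in any rule's target class → [x].
/i/ (between /x/ and /z/) is in the target of rule 3 but the environment (in an unstressed syllable) is not met → [i].
/z/ — not in any rule's target class → [z].
/ʃ/ (between /z/ and /e/) fails the environment for rule 1, so it stays [ʃ].
/e/ — between /ʃ/ and /h/, in an unstressed syllable — surfaces as [ə] (rule 3).
/h/ stays [h].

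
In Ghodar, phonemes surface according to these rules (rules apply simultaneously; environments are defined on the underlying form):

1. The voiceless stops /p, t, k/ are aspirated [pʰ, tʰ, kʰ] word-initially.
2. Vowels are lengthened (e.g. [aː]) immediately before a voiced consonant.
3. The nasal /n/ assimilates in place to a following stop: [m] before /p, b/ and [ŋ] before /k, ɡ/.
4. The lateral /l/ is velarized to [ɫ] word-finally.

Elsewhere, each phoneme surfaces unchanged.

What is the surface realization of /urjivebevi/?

/u/ (word-initial) occurs before a voiced consonant → [uː] by rule 2.
/r/ (between /u/ and /j/) is unaffected → [r].
/j/ (between /r/ and /i/): no rule targets it → [j].
/i/ — between /j/ and /v/, before a voiced consonant — surfaces as [iː] (rule 2).
/v/ (between /i/ and /e/) is unaffected → [v].
/e/ meets the environment for rule 2 (before a voiced consonant) → [eː].
/b/ (between /e/ and /e/) is unaffected → [b].
/e/ (between /b/ and /v/): before a voiced consonant, so rule 2 applies → [eː].
/v/ — not in any rule's target class → [v].
/i/ (word-final): rule 2 targets it, but not before a voiced consonant → unchanged [i].

[uːrjiːveːbeːvi]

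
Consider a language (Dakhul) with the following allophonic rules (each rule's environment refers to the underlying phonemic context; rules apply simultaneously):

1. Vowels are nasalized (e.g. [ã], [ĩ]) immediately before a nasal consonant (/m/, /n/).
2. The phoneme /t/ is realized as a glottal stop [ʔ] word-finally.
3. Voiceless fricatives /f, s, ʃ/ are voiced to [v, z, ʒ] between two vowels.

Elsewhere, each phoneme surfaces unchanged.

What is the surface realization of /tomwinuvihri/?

[tõmwĩnuvihri]

/t/ — word-initial; rule 2 does not apply here → [t].
Rule 1 applies to /o/ (between /t/ and /m/: before a nasal consonant) → [õ].
/m/ (between /o/ and /w/) is unaffected → [m].
/w/ (between /m/ and /i/) is unaffected → [w].
/i/ meets the environment for rule 1 (before a nasal consonant) → [ĩ].
/n/ (between /i/ and /u/): no rule targets it → [n].
/u/ (between /n/ and /v/) is in the target of rule 1 but the environment (before a nasal consonant) is not met → [u].
/v/ stays [v].
/i/ (between /v/ and /h/) is in the target of rule 1 but the environment (before a nasal consonant) is not met → [i].
/h/ stays [h].
/r/ (between /h/ and /i/): no rule targets it → [r].
/i/ (word-final) fails the environment for rule 1, so it stays [i].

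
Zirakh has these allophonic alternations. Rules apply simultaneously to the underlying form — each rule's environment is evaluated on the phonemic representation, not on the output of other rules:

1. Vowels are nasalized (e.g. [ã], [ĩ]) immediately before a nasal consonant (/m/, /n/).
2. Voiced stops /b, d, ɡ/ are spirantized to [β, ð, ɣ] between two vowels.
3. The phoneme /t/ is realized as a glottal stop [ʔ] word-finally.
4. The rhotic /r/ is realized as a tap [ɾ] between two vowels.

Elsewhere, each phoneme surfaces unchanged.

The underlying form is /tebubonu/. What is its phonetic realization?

[teβuβõnu]

/t/ (word-initial) fails the environment for rule 3, so it stays [t].
/e/ (between /t/ and /b/) fails the environment for rule 1, so it stays [e].
/b/ (between /e/ and /u/) occurs between two vowels → [β] by rule 2.
/u/ (between /b/ and /b/) fails the environment for rule 1, so it stays [u].
/b/ — between /u/ and /o/, between two vowels — surfaces as [β] (rule 2).
/o/ meets the environment for rule 1 (before a nasal consonant) → [õ].
/n/ (between /o/ and /u/): no rule targets it → [n].
/u/ (word-final) is in the target of rule 1 but the environment (before a nasal consonant) is not met → [u].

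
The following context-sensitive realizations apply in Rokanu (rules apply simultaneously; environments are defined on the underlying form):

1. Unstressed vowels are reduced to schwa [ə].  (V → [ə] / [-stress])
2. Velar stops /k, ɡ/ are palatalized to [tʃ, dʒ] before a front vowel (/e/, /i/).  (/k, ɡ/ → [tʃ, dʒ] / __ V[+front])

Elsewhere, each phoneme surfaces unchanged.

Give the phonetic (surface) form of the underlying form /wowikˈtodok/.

[wəwəkˈtodək]

/w/ (word-initial): no rule targets it → [w].
/o/ (between /w/ and /w/) occurs in an unstressed syllable → [ə] by rule 1.
/w/ — not in any rule's target class → [w].
/i/ — between /w/ and /k/, in an unstressed syllable — surfaces as [ə] (rule 1).
/k/ (between /i/ and /t/) fails the environment for rule 2, so it stays [k].
/t/ (between /k/ and /o/): no rule targets it → [t].
/o/ (between /t/ and /d/) fails the environment for rule 1, so it stays [o].
/d/ stays [d].
/o/ (between /d/ and /k/): in an unstressed syllable, so rule 1 applies → [ə].
/k/ (word-final) is in the target of rule 2 but the environment (before a front vowel) is not met → [k].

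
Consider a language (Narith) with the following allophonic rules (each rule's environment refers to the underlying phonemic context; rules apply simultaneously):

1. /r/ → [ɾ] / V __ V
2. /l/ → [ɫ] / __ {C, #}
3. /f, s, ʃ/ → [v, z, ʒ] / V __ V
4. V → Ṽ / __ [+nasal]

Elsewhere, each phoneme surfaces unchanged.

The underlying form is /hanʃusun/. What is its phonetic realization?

[hãnʃuzũn]

/h/ (word-initial): no rule targets it → [h].
/a/ (between /h/ and /n/) occurs before a nasal consonant → [ã] by rule 4.
/n/ (between /a/ and /ʃ/) is unaffected → [n].
/ʃ/ — between /n/ and /u/; rule 3 does not apply here → [ʃ].
/u/ (between /ʃ/ and /s/) fails the environment for rule 4, so it stays [u].
/s/ (between /u/ and /u/): between two vowels, so rule 3 applies → [z].
/u/ (between /s/ and /n/): before a nasal consonant, so rule 4 applies → [ũ].
/n/ stays [n].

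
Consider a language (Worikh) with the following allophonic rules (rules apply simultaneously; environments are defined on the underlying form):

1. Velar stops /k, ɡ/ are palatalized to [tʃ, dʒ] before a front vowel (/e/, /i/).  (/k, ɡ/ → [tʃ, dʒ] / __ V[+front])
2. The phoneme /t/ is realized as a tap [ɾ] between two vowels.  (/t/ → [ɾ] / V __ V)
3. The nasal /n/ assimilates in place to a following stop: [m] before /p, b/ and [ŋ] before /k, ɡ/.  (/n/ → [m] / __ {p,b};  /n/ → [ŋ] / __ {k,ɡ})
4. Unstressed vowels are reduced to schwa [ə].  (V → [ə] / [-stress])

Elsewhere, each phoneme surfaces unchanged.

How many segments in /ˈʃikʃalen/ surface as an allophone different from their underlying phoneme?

Segments that undergo a rule: /a/ → [ə] (rule 4); /e/ → [ə] (rule 4).
All other segments surface unchanged.

2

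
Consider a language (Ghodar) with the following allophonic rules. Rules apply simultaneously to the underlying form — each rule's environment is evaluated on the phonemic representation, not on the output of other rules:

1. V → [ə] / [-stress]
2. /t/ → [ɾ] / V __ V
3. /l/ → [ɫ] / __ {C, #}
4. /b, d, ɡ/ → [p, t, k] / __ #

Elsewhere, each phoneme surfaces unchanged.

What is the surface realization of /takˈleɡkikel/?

/t/ (word-initial) fails the environment for rule 2, so it stays [t].
/a/ (between /t/ and /k/) occurs in an unstressed syllable → [ə] by rule 1.
/k/ stays [k].
/l/ (between /k/ and /e/) fails the environment for rule 3, so it stays [l].
/e/ (between /l/ and /ɡ/) fails the environment for rule 1, so it stays [e].
/ɡ/ (between /e/ and /k/): rule 4 targets it, but not word-finally → unchanged [ɡ].
/k/ stays [k].
Rule 1 applies to /i/ (between /k/ and /k/: in an unstressed syllable) → [ə].
/k/ (between /i/ and /e/) is unaffected → [k].
Rule 1 applies to /e/ (between /k/ and /l/: in an unstressed syllable) → [ə].
/l/ meets the environment for rule 3 (word-finally or immediately before a consonant) → [ɫ].

[təkˈleɡkəkəɫ]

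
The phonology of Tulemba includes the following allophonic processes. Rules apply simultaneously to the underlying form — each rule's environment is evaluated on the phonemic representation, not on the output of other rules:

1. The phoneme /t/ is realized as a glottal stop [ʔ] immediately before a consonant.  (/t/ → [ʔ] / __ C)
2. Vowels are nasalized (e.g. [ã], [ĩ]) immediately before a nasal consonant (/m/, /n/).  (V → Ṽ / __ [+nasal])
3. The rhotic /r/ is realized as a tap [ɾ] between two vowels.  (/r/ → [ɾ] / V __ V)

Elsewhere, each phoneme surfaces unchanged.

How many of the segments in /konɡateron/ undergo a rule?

3

Segments that undergo a rule: /o/ → [õ] (rule 2); /r/ → [ɾ] (rule 3); /o/ → [õ] (rule 2).
All other segments surface unchanged.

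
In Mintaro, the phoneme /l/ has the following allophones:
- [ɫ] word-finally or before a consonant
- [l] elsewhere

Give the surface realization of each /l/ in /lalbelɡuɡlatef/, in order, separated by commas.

[l], [ɫ], [ɫ], [l]

Occurrence 1 (position 1): no conditioning environment matches → elsewhere allophone [l].
Occurrence 2 (position 3): word-finally or before a consonant → [ɫ].
Occurrence 3 (position 6): word-finally or before a consonant → [ɫ].
Occurrence 4 (position 10): no conditioning environment matches → elsewhere allophone [l].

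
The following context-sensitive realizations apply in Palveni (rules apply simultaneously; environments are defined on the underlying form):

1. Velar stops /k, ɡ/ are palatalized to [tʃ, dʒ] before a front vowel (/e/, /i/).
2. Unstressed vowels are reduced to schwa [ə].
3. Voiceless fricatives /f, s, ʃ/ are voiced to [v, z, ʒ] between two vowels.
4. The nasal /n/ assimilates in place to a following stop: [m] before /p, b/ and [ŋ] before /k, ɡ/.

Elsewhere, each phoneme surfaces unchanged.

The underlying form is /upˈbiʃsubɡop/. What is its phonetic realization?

/u/ (word-initial) occurs in an unstressed syllable → [ə] by rule 2.
/p/ (between /u/ and /b/): no rule targets it → [p].
/b/ (between /p/ and /i/) is unaffected → [b].
/i/ (between /b/ and /ʃ/): rule 2 targets it, but not in an unstressed syllable → unchanged [i].
/ʃ/ (between /i/ and /s/) fails the environment for rule 3, so it stays [ʃ].
/s/ (between /ʃ/ and /u/) is in the target of rule 3 but the environment (between two vowels) is not met → [s].
Rule 2 applies to /u/ (between /s/ and /b/: in an unstressed syllable) → [ə].
/b/ (between /u/ and /ɡ/) is unaffected → [b].
/ɡ/ (between /b/ and /o/) fails the environment for rule 1, so it stays [ɡ].
/o/ (between /ɡ/ and /p/): in an unstressed syllable, so rule 2 applies → [ə].
/p/ stays [p].

[əpˈbiʃsəbɡəp]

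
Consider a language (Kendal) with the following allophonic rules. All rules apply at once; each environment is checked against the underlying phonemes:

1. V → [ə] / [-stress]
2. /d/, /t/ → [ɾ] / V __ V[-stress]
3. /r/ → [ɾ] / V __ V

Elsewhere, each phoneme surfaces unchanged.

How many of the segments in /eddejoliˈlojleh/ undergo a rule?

Segments that undergo a rule: /e/ → [ə] (rule 1); /e/ → [ə] (rule 1); /o/ → [ə] (rule 1); /i/ → [ə] (rule 1); /e/ → [ə] (rule 1).
All other segments surface unchanged.

5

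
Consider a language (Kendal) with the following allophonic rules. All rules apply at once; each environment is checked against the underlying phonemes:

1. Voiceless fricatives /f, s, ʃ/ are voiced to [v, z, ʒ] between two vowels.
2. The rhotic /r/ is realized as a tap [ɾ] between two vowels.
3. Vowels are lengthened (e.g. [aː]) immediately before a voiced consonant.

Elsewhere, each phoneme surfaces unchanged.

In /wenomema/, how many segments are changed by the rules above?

Segments that undergo a rule: /e/ → [eː] (rule 3); /o/ → [oː] (rule 3); /e/ → [eː] (rule 3).
All other segments surface unchanged.

3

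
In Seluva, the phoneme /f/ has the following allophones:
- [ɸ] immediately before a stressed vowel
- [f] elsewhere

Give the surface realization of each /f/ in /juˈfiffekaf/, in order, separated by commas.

[ɸ], [f], [f], [f]

Occurrence 1 (position 3): immediately before a stressed vowel → [ɸ].
Occurrence 2 (position 5): no conditioning environment matches → elsewhere allophone [f].
Occurrence 3 (position 6): no conditioning environment matches → elsewhere allophone [f].
Occurrence 4 (position 10): no conditioning environment matches → elsewhere allophone [f].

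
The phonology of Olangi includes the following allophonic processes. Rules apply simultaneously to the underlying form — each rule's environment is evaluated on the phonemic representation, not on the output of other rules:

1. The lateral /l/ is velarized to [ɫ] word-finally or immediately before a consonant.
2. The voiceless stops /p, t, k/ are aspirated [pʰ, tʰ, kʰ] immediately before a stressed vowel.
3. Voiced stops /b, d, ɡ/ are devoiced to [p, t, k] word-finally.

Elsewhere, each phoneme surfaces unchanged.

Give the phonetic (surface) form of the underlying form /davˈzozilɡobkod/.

/d/ (word-initial) fails the environment for rule 3, so it stays [d].
/a/ — not in any rule's target class → [a].
/v/ (between /a/ and /z/) is unaffected → [v].
/z/ (between /v/ and /o/): no rule targets it → [z].
/o/ (between /z/ and /z/) is unaffected → [o].
/z/ (between /o/ and /i/): no rule targets it → [z].
/i/ (between /z/ and /l/): no rule targets it → [i].
Rule 1 applies to /l/ (between /i/ and /ɡ/: word-finally or immediately before a consonant) → [ɫ].
/ɡ/ — between /l/ and /o/; rule 3 does not apply here → [ɡ].
/o/ (between /ɡ/ and /b/) is unaffected → [o].
/b/ — between /o/ and /k/; rule 3 does not apply here → [b].
/k/ (between /b/ and /o/): rule 2 targets it, but not immediately before a stressed vowel → unchanged [k].
/o/ — not in any rule's target class → [o].
/d/ (word-final) occurs word-finally → [t] by rule 3.

[davˈzoziɫɡobkot]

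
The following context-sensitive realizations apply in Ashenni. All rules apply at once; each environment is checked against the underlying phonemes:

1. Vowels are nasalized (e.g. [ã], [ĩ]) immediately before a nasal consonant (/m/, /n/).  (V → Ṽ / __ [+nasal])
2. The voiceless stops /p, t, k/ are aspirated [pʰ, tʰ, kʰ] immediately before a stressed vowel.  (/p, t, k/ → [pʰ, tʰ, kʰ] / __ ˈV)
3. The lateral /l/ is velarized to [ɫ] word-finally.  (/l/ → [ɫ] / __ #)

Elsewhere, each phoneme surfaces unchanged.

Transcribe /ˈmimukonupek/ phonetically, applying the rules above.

[ˈmĩmukõnupek]

/i/ (between /m/ and /m/) occurs before a nasal consonant → [ĩ] by rule 1.
/u/ (between /m/ and /k/) is in the target of rule 1 but the environment (before a nasal consonant) is not met → [u].
/k/ (between /u/ and /o/) fails the environment for rule 2, so it stays [k].
Rule 1 applies to /o/ (between /k/ and /n/: before a nasal consonant) → [õ].
/u/ (between /n/ and /p/) is in the target of rule 1 but the environment (before a nasal consonant) is not met → [u].
/p/ — between /u/ and /e/; rule 2 does not apply here → [p].
/e/ (between /p/ and /k/) fails the environment for rule 1, so it stays [e].
/k/ (word-final) fails the environment for rule 2, so it stays [k].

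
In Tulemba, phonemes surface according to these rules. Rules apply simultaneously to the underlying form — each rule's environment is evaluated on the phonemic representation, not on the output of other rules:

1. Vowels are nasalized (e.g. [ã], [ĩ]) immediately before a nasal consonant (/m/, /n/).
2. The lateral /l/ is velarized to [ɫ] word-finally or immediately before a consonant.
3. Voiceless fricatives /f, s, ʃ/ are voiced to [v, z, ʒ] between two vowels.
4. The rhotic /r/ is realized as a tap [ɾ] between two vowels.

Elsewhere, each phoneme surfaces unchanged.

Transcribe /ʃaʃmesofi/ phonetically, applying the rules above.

[ʃaʃmezovi]

/ʃ/ (word-initial) is in the target of rule 3 but the environment (between two vowels) is not met → [ʃ].
/a/ — between /ʃ/ and /ʃ/; rule 1 does not apply here → [a].
/ʃ/ (between /a/ and /m/) is in the target of rule 3 but the environment (between two vowels) is not met → [ʃ].
/m/ — not in any rule's target class → [m].
/e/ (between /m/ and /s/) is in the target of rule 1 but the environment (before a nasal consonant) is not met → [e].
Rule 3 applies to /s/ (between /e/ and /o/: between two vowels) → [z].
/o/ (between /s/ and /f/): rule 1 targets it, but not before a nasal consonant → unchanged [o].
/f/ meets the environment for rule 3 (between two vowels) → [v].
/i/ (word-final) fails the environment for rule 1, so it stays [i].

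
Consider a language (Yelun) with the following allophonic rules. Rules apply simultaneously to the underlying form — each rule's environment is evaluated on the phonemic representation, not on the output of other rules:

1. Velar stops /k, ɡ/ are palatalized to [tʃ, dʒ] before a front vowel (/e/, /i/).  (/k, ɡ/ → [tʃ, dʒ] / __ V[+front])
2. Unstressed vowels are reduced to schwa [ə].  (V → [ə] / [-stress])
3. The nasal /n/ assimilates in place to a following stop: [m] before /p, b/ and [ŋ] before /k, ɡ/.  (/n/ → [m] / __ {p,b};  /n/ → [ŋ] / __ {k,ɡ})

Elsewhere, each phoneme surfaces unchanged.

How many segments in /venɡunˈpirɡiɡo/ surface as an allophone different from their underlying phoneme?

Segments that undergo a rule: /e/ → [ə] (rule 2); /n/ → [ŋ] (rule 3); /u/ → [ə] (rule 2); /n/ → [m] (rule 3); /ɡ/ → [dʒ] (rule 1); /i/ → [ə] (rule 2); /o/ → [ə] (rule 2).
All other segments surface unchanged.

7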